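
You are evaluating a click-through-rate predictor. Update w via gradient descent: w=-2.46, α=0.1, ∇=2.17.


w_new = w - α·∇
= -2.46 - 0.1·2.17
= -2.46 - 0.217
= -2.677

-2.677


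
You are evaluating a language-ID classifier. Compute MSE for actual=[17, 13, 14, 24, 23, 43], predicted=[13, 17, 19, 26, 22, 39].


Squared errors: (17-13)²=16, (13-17)²=16, (14-19)²=25, (24-26)²=4, (23-22)²=1, (43-39)²=16
Sum = 78
MSE = 78/6 = 13

13


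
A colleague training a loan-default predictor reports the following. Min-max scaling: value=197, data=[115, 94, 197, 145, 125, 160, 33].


min=33, max=197
(197-33)/(197-33) = 164/164 = 1.0

1.0


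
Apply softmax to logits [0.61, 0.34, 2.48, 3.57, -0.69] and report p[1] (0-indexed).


Exponentials: e^0.61=1.8404, e^0.34=1.4049, e^2.48=11.9413, e^3.57=35.5166, e^-0.69=0.5016
Sum = 51.2048
Softmax = [0.0359, 0.0274, 0.2332, 0.6936, 0.0098]
p[1] = 1.4049/51.2048 = 0.0274

0.0274


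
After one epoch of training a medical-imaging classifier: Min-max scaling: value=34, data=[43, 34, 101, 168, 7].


min=7, max=168
(34-7)/(168-7) = 27/161 = 0.1677

0.1677


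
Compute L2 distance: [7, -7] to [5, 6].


d = √((7-5)² + (-7-6)²)
  = √(4 + 169)
  = √173 = 13.1529

13.1529


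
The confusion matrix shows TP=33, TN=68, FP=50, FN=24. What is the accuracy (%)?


Accuracy = (TP+TN)/(TP+TN+FP+FN)
= (33+68)/(175)
= 101/175 = 57.71%

57.71%


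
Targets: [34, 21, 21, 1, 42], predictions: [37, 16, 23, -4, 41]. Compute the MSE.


Squared errors: (34-37)²=9, (21-16)²=25, (21-23)²=4, (1+ 4)²=25, (42-41)²=1
Sum = 64
MSE = 64/5 = 64/5

64/5


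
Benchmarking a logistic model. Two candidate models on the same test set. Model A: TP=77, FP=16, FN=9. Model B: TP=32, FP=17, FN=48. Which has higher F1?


Model A: P=77/93=0.828, R=77/86=0.8953, F1=2PR/(P+R)=2TP/(2TP+FP+FN)=154/179=0.8603
Model B: P=32/49=0.6531, R=32/80=0.4, F1=2PR/(P+R)=2TP/(2TP+FP+FN)=64/129=0.4961
0.8603 > 0.4961 → Model A

Model A


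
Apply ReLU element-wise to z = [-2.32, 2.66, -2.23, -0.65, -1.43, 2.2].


ReLU(-2.32) = max(0, -2.32) = 0.0
ReLU(2.66) = max(0, 2.66) = 2.66
ReLU(-2.23) = max(0, -2.23) = 0.0
ReLU(-0.65) = max(0, -0.65) = 0.0
ReLU(-1.43) = max(0, -1.43) = 0.0
ReLU(2.2) = max(0, 2.2) = 2.2
result = [0.0, 2.66, 0.0, 0.0, 0.0, 2.2]

[0.0, 2.66, 0.0, 0.0, 0.0, 2.2]


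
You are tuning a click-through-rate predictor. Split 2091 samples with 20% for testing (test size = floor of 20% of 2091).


Test = ⌊2091·20/100⌋ = 418
Train = 2091 - 418 = 1673

Train: 1673, Test: 418


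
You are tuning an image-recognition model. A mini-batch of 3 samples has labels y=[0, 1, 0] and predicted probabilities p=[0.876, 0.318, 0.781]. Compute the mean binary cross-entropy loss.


L[0] = -ln(1-0.876) = -ln(0.124) = 2.0875
L[1] = -ln(0.318) = 1.1457
L[2] = -ln(1-0.781) = -ln(0.219) = 1.5187
mean = (2.0875 + 1.1457 + 1.5187)/3 = 1.584

1.584


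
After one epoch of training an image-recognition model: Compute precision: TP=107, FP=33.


Precision = TP/(TP+FP)
= 107/(107+33)
= 107/140 = 76.43%

76.43%


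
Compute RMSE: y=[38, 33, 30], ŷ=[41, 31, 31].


MSE = 14/3 = 4.6667
RMSE = √(14/3) = 2.1602

2.1602


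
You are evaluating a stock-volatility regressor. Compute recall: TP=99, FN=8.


Recall = TP/(TP+FN)
= 99/(99+8)
= 99/107 = 92.52%

92.52%


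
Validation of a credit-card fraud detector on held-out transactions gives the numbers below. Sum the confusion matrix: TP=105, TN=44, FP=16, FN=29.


Total = TP + TN + FP + FN
= 105 + 44 + 16 + 29
= 194
(Predicted positive: 121, predicted negative: 73)

194


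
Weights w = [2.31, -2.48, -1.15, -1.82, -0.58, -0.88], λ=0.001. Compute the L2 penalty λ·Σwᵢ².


‖w‖₂² = (2.31)² + (-2.48)² + (-1.15)² + (-1.82)² + (-0.58)² + (-0.88)²
     = 5.3361 + 6.1504 + 1.3225 + 3.3124 + 0.3364 + 0.7744
     = 17.2322
λ·‖w‖₂² = 0.001·17.2322 = 0.017232

0.017232


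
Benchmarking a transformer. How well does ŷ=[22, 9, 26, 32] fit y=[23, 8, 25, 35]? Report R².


ȳ = 22.75
SS_res = Σ(y-ŷ)² = 12
SS_tot = Σ(y-ȳ)² = 372.75
R² = 1 - SS_res/SS_tot = 1 - 0.0322 = 0.9678

0.9678


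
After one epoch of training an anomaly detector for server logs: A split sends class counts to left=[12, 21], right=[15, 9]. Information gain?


Parent = [27, 30], H_parent = 0.998
H_left = 0.9457 (n=33), H_right = 0.9544 (n=24)
H_children = (33/57)·0.9457 + (24/57)·0.9544 = 0.9494
IG = 0.998 - 0.9494 = 0.0486

0.0486


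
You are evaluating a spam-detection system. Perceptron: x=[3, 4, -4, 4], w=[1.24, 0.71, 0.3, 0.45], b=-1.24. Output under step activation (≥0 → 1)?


z = (3)·(1.24) + (4)·(0.71) + (-4)·(0.3) + (4)·(0.45) - 1.24
  = 5.92
step(z) = 1 (z≥0)

1


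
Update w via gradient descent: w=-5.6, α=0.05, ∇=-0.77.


w_new = w - α·∇
= -5.6 - 0.05·-0.77
= -5.6 + 0.0385
= -5.5615

-5.5615


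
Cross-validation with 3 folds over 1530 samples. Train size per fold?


Fold size = 1530/3 = 510
Training per fold = 1530 - 510 = 1020

1020


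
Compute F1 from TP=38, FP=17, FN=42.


Precision = 38/55 = 0.6909
Recall = 38/80 = 0.475
F1 = 2·P·R/(P+R) = 2·TP/(2·TP+FP+FN) = 76/(76+17+42) = 76/135 = 0.563

0.563


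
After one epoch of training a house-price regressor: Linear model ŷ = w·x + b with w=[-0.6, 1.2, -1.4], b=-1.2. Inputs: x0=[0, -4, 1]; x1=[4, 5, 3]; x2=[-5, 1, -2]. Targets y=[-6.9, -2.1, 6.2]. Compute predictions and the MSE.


ŷ0 = (-0.6)·(0) + (1.2)·(-4) + (-1.4)·(1) - 1.2 = -7.4
ŷ1 = (-0.6)·(4) + (1.2)·(5) + (-1.4)·(3) - 1.2 = -1.8
ŷ2 = (-0.6)·(-5) + (1.2)·(1) + (-1.4)·(-2) - 1.2 = 5.8
errors² = [0.25, 0.09, 0.16]
MSE = 0.5000/3 = 0.1667

0.1667


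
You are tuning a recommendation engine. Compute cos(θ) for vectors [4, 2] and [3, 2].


A·B = 4·3 + 2·2 = 16
‖A‖ = √20 = 4.4721, ‖B‖ = √13 = 3.6056
cos = 16/(√20·√13) = 16/√260 = 0.9923

0.9923


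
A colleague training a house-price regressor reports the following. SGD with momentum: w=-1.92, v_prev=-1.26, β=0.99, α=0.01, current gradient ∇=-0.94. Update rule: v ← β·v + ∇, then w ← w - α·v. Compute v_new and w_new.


v_new = 0.99·-1.26 - 0.94 = -1.2474 - 0.94 = -2.1874
w_new = -1.92 - 0.01·-2.1874 = -1.92 + 0.021874 = -1.898126

v_new=-2.1874, w_new=-1.898126


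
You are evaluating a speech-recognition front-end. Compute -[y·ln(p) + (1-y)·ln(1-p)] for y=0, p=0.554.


BCE = -[y·ln(p) + (1-y)·ln(1-p)]
= -0 - 1·ln(1-0.554)
= -ln(0.446) = 0.8074

0.8074


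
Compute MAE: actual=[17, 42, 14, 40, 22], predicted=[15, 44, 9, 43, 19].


Absolute errors: |17-15|=2, |42-44|=2, |14-9|=5, |40-43|=3, |22-19|=3
Sum = 15
MAE = 15/5 = 3

3


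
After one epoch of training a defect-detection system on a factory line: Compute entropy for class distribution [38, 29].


Probabilities: [38/67, 29/67] ≈ [0.5672, 0.4328]
H = -((38/67)·log₂(38/67) + (29/67)·log₂(29/67))
  = 0.9869 bits

0.9869 bits


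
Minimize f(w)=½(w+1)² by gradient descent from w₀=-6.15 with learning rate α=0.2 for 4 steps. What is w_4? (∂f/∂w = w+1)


step 1: grad = -6.15+1 = -5.15; w = -6.15 - 0.2·(-5.15) = -5.12
step 2: grad = -5.12+1 = -4.12; w = -5.12 - 0.2·(-4.12) = -4.296
step 3: grad = -4.296+1 = -3.296; w = -4.296 - 0.2·(-3.296) = -3.6368
step 4: grad = -3.6368+1 = -2.6368; w = -3.6368 - 0.2·(-2.6368) = -3.10944

-3.10944


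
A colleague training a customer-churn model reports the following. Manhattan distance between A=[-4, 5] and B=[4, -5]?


d = |-4-4| + |5+ 5|
  = 8 + 10
  = 18

18


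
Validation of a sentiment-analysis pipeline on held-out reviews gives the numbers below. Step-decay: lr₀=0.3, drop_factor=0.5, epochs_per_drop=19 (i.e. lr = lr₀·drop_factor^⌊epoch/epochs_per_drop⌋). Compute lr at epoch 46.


n_drops = ⌊46/19⌋ = 2
lr = 0.3·0.5^2 = 0.3·0.25 = 0.075

0.075


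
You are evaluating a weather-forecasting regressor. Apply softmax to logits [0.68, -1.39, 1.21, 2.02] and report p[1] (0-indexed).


Exponentials: e^0.68=1.9739, e^-1.39=0.2491, e^1.21=3.3535, e^2.02=7.5383
Sum = 13.1148
Softmax = [0.1505, 0.019, 0.2557, 0.5748]
p[1] = 0.2491/13.1148 = 0.019

0.019


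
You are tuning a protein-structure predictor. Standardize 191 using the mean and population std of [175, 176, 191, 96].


μ = 159.5, σ = 37.2055
z = (191 - 159.5)/37.2055 = 0.8466

0.8466


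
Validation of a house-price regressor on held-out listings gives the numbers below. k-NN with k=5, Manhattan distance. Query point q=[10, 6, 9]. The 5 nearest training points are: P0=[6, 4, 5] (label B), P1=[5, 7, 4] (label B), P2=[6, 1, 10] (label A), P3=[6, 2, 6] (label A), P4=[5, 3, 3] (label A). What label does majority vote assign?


d(q,P0) = 10  (label B)
d(q,P1) = 11  (label B)
d(q,P2) = 10  (label A)
d(q,P3) = 11  (label A)
d(q,P4) = 14  (label A)
Votes: A=3, B=2
Majority → A

A


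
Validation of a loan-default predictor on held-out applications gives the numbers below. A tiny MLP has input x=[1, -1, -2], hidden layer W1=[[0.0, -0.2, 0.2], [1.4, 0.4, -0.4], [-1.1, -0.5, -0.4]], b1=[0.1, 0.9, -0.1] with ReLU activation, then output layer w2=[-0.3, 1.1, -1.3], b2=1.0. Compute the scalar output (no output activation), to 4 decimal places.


z1[0] = (0.0)·(1) + (-0.2)·(-1) + (0.2)·(-2) + 0.1 = -0.1
z1[1] = (1.4)·(1) + (0.4)·(-1) + (-0.4)·(-2) + 0.9 = 2.7
z1[2] = (-1.1)·(1) + (-0.5)·(-1) + (-0.4)·(-2) - 0.1 = 0.1
h = ReLU(z1) = [0.0, 2.7, 0.1]
output = (-0.3)·(0.0) + (1.1)·(2.7) + (-1.3)·(0.1) + 1.0 = 3.84

3.84


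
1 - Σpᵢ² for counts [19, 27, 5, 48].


Probabilities: [19/99, 27/99, 5/99, 48/99] ≈ [0.1919, 0.2727, 0.0505, 0.4848]
Σpᵢ² = (361 + 729 + 25 + 2304)/99² = 3419/9801
Gini = 1 - Σpᵢ² = 1 - 3419/9801 = 0.6512

0.6512


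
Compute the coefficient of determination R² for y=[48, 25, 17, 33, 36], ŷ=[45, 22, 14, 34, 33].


ȳ = 31.8
SS_res = Σ(y-ŷ)² = 37
SS_tot = Σ(y-ȳ)² = 546.8
R² = 1 - SS_res/SS_tot = 1 - 0.0677 = 0.9323

0.9323


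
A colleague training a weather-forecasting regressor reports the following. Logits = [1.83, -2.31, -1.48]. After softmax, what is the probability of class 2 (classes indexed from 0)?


Exponentials: e^1.83=6.2339, e^-2.31=0.0993, e^-1.48=0.2276
Sum = 6.5608
Softmax = [0.9502, 0.0151, 0.0347]
p[2] = 0.2276/6.5608 = 0.0347

0.0347


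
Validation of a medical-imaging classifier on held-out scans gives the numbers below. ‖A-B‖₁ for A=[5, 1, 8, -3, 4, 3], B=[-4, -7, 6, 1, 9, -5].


d = |5+ 4| + |1+ 7| + |8-6| + |-3-1| + |4-9| + |3+ 5|
  = 9 + 8 + 2 + 4 + 5 + 8
  = 36

36


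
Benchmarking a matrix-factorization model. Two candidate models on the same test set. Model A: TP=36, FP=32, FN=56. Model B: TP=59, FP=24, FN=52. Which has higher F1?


Model A: P=36/68=0.5294, R=36/92=0.3913, F1=2PR/(P+R)=2TP/(2TP+FP+FN)=72/160=0.45
Model B: P=59/83=0.7108, R=59/111=0.5315, F1=2PR/(P+R)=2TP/(2TP+FP+FN)=118/194=0.6082
0.45 < 0.6082 → Model B

Model B


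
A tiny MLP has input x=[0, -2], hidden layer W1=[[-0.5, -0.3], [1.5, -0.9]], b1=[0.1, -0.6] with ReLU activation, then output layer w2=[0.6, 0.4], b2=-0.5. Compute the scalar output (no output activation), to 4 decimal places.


z1[0] = (-0.5)·(0) + (-0.3)·(-2) + 0.1 = 0.7
z1[1] = (1.5)·(0) + (-0.9)·(-2) - 0.6 = 1.2
h = ReLU(z1) = [0.7, 1.2]
output = (0.6)·(0.7) + (0.4)·(1.2) - 0.5 = 0.4

0.4


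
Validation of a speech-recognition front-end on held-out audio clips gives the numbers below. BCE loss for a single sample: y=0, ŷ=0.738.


BCE = -[y·ln(p) + (1-y)·ln(1-p)]
= -0 - 1·ln(1-0.738)
= -ln(0.262) = 1.3394

1.3394


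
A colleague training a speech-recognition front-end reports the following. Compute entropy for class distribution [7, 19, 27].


Probabilities: [7/53, 19/53, 27/53] ≈ [0.1321, 0.3585, 0.5094]
H = -((7/53)·log₂(7/53) + (19/53)·log₂(19/53) + (27/53)·log₂(27/53))
  = 1.412 bits

1.412 bits


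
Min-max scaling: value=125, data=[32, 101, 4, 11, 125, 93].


min=4, max=125
(125-4)/(125-4) = 121/121 = 1.0

1.0


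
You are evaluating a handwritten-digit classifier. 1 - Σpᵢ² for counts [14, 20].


Probabilities: [14/34, 20/34] ≈ [0.4118, 0.5882]
Σpᵢ² = (196 + 400)/34² = 596/1156
Gini = 1 - Σpᵢ² = 1 - 596/1156 = 0.4844

0.4844


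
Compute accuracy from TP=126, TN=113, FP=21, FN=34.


Accuracy = (TP+TN)/(TP+TN+FP+FN)
= (126+113)/(294)
= 239/294 = 81.29%

81.29%


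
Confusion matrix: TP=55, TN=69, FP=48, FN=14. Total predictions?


Total = TP + TN + FP + FN
= 55 + 69 + 48 + 14
= 186
(Predicted positive: 103, predicted negative: 83)

186


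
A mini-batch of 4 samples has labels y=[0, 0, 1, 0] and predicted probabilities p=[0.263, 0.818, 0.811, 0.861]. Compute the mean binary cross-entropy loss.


L[0] = -ln(1-0.263) = -ln(0.737) = 0.3052
L[1] = -ln(1-0.818) = -ln(0.182) = 1.7037
L[2] = -ln(0.811) = 0.2095
L[3] = -ln(1-0.861) = -ln(0.139) = 1.9733
mean = (0.3052 + 1.7037 + 0.2095 + 1.9733)/4 = 1.0479

1.0479


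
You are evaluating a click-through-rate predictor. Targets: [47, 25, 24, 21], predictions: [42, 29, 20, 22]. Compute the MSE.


Squared errors: (47-42)²=25, (25-29)²=16, (24-20)²=16, (21-22)²=1
Sum = 58
MSE = 58/4 = 29/2

29/2


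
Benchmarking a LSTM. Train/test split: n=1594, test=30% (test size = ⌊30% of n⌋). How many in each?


Test = ⌊1594·30/100⌋ = 478
Train = 1594 - 478 = 1116

Train: 1116, Test: 478


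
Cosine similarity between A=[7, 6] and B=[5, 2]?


A·B = 7·5 + 6·2 = 47
‖A‖ = √85 = 9.2195, ‖B‖ = √29 = 5.3852
cos = 47/(√85·√29) = 47/√2465 = 0.9466

0.9466


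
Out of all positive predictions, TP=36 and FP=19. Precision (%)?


Precision = TP/(TP+FP)
= 36/(36+19)
= 36/55 = 65.45%

65.45%


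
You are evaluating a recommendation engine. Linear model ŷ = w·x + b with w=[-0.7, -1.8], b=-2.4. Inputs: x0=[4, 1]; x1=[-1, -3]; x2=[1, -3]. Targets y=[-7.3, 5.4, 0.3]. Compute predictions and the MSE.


ŷ0 = (-0.7)·(4) + (-1.8)·(1) - 2.4 = -7.0
ŷ1 = (-0.7)·(-1) + (-1.8)·(-3) - 2.4 = 3.7
ŷ2 = (-0.7)·(1) + (-1.8)·(-3) - 2.4 = 2.3
errors² = [0.09, 2.89, 4.0]
MSE = 6.9800/3 = 2.3267

2.3267


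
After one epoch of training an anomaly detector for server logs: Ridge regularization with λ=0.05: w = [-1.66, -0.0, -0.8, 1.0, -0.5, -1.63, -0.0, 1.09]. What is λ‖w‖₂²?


‖w‖₂² = (-1.66)² + (-0.0)² + (-0.8)² + (1.0)² + (-0.5)² + (-1.63)² + (-0.0)² + (1.09)²
     = 2.7556 + 0 + 0.64 + 1 + 0.25 + 2.6569 + 0 + 1.1881
     = 8.4906
λ·‖w‖₂² = 0.05·8.4906 = 0.42453

0.42453


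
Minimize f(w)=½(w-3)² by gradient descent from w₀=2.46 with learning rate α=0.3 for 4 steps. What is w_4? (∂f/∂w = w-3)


step 1: grad = 2.46-3 = -0.54; w = 2.46 - 0.3·(-0.54) = 2.622
step 2: grad = 2.622-3 = -0.378; w = 2.622 - 0.3·(-0.378) = 2.7354
step 3: grad = 2.7354-3 = -0.2646; w = 2.7354 - 0.3·(-0.2646) = 2.81478
step 4: grad = 2.81478-3 = -0.18522; w = 2.81478 - 0.3·(-0.18522) = 2.870346

2.870346


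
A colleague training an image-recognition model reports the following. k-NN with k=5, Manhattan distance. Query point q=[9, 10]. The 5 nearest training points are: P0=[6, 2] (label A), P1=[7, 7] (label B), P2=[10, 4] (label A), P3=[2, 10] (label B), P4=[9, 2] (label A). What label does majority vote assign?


d(q,P0) = 11  (label A)
d(q,P1) = 5  (label B)
d(q,P2) = 7  (label A)
d(q,P3) = 7  (label B)
d(q,P4) = 8  (label A)
Votes: A=3, B=2
Majority → A

A


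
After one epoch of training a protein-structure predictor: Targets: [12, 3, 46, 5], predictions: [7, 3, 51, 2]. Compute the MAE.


Absolute errors: |12-7|=5, |3-3|=0, |46-51|=5, |5-2|=3
Sum = 13
MAE = 13/4 = 13/4

13/4


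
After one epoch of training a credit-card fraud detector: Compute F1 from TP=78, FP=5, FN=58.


Precision = 78/83 = 0.9398
Recall = 78/136 = 0.5735
F1 = 2·P·R/(P+R) = 2·TP/(2·TP+FP+FN) = 156/(156+5+58) = 156/219 = 0.7123

0.7123


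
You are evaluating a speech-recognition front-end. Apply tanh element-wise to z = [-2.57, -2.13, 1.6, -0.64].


tanh(-2.57) = -0.9884
tanh(-2.13) = -0.9721
tanh(1.6) = 0.9217
tanh(-0.64) = -0.5649
result = [-0.9884, -0.9721, 0.9217, -0.5649]

[-0.9884, -0.9721, 0.9217, -0.5649]


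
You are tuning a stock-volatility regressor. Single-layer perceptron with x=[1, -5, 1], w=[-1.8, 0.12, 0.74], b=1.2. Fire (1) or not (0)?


z = (1)·(-1.8) + (-5)·(0.12) + (1)·(0.74) + 1.2
  = -0.46
step(z) = 0 (z<0)

0


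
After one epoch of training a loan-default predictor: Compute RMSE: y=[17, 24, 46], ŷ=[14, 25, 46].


MSE = 10/3 = 3.3333
RMSE = √(10/3) = 1.8257

1.8257


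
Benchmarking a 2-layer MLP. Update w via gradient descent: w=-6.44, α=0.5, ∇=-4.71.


w_new = w - α·∇
= -6.44 - 0.5·-4.71
= -6.44 + 2.355
= -4.085

-4.085


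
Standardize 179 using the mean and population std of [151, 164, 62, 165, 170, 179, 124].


μ = 145, σ = 37.6222
z = (179 - 145)/37.6222 = 0.9037

0.9037


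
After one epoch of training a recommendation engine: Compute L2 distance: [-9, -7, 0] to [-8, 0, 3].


d = √((-9+ 8)² + (-7-0)² + (0-3)²)
  = √(1 + 49 + 9)
  = √59 = 7.6811

7.6811


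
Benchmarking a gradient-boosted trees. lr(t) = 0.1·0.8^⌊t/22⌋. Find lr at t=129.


n_drops = ⌊129/22⌋ = 5
lr = 0.1·0.8^5 = 0.1·0.32768 = 0.032768

0.032768


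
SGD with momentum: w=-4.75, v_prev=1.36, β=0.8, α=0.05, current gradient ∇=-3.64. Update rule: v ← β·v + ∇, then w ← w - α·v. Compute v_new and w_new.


v_new = 0.8·1.36 - 3.64 = 1.088 - 3.64 = -2.552
w_new = -4.75 - 0.05·-2.552 = -4.75 + 0.1276 = -4.6224

v_new=-2.552, w_new=-4.6224


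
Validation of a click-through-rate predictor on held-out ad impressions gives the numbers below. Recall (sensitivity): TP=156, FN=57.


Recall = TP/(TP+FN)
= 156/(156+57)
= 156/213 = 73.24%

73.24%


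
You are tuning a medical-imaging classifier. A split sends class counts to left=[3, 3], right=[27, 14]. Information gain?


Parent = [30, 17], H_parent = 0.9441
H_left = 1 (n=6), H_right = 0.9262 (n=41)
H_children = (6/47)·1 + (41/47)·0.9262 = 0.9356
IG = 0.9441 - 0.9356 = 0.0085

0.0085


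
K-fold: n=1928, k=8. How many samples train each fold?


Fold size = 1928/8 = 241
Training per fold = 1928 - 241 = 1687

1687


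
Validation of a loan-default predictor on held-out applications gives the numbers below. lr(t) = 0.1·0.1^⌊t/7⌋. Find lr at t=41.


n_drops = ⌊41/7⌋ = 5
lr = 0.1·0.1^5 = 0.1·0.00001 = 0.000001

0.000001


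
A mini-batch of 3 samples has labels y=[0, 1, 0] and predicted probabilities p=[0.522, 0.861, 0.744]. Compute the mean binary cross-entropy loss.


L[0] = -ln(1-0.522) = -ln(0.478) = 0.7381
L[1] = -ln(0.861) = 0.1497
L[2] = -ln(1-0.744) = -ln(0.256) = 1.3626
mean = (0.7381 + 0.1497 + 1.3626)/3 = 0.7501

0.7501


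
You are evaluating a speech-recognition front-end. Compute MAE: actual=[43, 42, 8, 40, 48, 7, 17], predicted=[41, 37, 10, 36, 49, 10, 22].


Absolute errors: |43-41|=2, |42-37|=5, |8-10|=2, |40-36|=4, |48-49|=1, |7-10|=3, |17-22|=5
Sum = 22
MAE = 22/7 = 22/7

22/7


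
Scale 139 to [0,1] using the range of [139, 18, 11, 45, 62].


min=11, max=139
(139-11)/(139-11) = 128/128 = 1.0

1.0


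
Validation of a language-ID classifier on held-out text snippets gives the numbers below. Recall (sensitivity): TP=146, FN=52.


Recall = TP/(TP+FN)
= 146/(146+52)
= 146/198 = 73.74%

73.74%


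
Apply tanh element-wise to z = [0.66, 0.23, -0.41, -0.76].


tanh(0.66) = 0.5784
tanh(0.23) = 0.226
tanh(-0.41) = -0.3885
tanh(-0.76) = -0.6411
result = [0.5784, 0.226, -0.3885, -0.6411]

[0.5784, 0.226, -0.3885, -0.6411]


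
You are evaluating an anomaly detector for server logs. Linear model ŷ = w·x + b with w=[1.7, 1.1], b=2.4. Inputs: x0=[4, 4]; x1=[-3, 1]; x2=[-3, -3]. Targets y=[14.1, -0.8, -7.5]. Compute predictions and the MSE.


ŷ0 = (1.7)·(4) + (1.1)·(4) + 2.4 = 13.6
ŷ1 = (1.7)·(-3) + (1.1)·(1) + 2.4 = -1.6
ŷ2 = (1.7)·(-3) + (1.1)·(-3) + 2.4 = -6.0
errors² = [0.25, 0.64, 2.25]
MSE = 3.1400/3 = 1.0467

1.0467


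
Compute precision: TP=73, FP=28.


Precision = TP/(TP+FP)
= 73/(73+28)
= 73/101 = 72.28%

72.28%


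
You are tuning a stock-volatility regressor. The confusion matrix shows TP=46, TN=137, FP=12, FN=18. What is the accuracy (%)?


Accuracy = (TP+TN)/(TP+TN+FP+FN)
= (46+137)/(213)
= 183/213 = 85.92%

85.92%


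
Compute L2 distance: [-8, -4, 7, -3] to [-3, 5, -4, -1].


d = √((-8+ 3)² + (-4-5)² + (7+ 4)² + (-3+ 1)²)
  = √(25 + 81 + 121 + 4)
  = √231 = 15.1987

15.1987


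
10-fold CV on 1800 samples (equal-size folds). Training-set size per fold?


Fold size = 1800/10 = 180
Training per fold = 1800 - 180 = 1620

1620


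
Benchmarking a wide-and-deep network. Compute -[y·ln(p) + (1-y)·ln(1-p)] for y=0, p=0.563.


BCE = -[y·ln(p) + (1-y)·ln(1-p)]
= -0 - 1·ln(1-0.563)
= -ln(0.437) = 0.8278

0.8278


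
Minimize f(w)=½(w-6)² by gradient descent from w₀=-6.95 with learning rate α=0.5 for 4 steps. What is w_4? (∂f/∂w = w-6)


step 1: grad = -6.95-6 = -12.95; w = -6.95 - 0.5·(-12.95) = -0.475
step 2: grad = -0.475-6 = -6.475; w = -0.475 - 0.5·(-6.475) = 2.7625
step 3: grad = 2.7625-6 = -3.2375; w = 2.7625 - 0.5·(-3.2375) = 4.38125
step 4: grad = 4.38125-6 = -1.61875; w = 4.38125 - 0.5·(-1.61875) = 5.190625

5.190625


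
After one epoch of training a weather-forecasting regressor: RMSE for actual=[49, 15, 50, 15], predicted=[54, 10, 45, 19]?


MSE = 91/4 = 22.75
RMSE = √(91/4) = 4.7697

4.7697


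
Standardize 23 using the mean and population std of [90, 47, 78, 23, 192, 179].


μ = 101.5, σ = 63.2633
z = (23 - 101.5)/63.2633 = -1.2408

-1.2408


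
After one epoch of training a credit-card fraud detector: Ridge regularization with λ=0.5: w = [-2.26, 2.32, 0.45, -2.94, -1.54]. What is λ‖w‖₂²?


‖w‖₂² = (-2.26)² + (2.32)² + (0.45)² + (-2.94)² + (-1.54)²
     = 5.1076 + 5.3824 + 0.2025 + 8.6436 + 2.3716
     = 21.7077
λ·‖w‖₂² = 0.5·21.7077 = 10.85385

10.85385


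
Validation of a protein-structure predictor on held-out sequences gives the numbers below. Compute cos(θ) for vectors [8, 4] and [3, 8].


A·B = 8·3 + 4·8 = 56
‖A‖ = √80 = 8.9443, ‖B‖ = √73 = 8.544
cos = 56/(√80·√73) = 56/√5840 = 0.7328

0.7328


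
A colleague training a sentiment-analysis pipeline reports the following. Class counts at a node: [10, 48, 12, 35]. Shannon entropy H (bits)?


Probabilities: [10/105, 48/105, 12/105, 35/105] ≈ [0.0952, 0.4571, 0.1143, 0.3333]
H = -((10/105)·log₂(10/105) + (48/105)·log₂(48/105) + (12/105)·log₂(12/105) + (35/105)·log₂(35/105))
  = 1.7253 bits

1.7253 bits


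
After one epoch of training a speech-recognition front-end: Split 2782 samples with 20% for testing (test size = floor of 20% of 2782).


Test = ⌊2782·20/100⌋ = 556
Train = 2782 - 556 = 2226

Train: 2226, Test: 556


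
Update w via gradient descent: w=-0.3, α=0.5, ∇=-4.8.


w_new = w - α·∇
= -0.3 - 0.5·-4.8
= -0.3 + 2.4
= 2.1

2.1


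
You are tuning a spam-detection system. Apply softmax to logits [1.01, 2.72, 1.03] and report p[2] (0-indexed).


Exponentials: e^1.01=2.7456, e^2.72=15.1803, e^1.03=2.8011
Sum = 20.727
Softmax = [0.1325, 0.7324, 0.1351]
p[2] = 2.8011/20.727 = 0.1351

0.1351


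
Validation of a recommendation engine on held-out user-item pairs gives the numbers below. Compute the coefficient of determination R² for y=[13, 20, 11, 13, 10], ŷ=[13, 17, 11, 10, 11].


ȳ = 13.4
SS_res = Σ(y-ŷ)² = 19
SS_tot = Σ(y-ȳ)² = 61.2
R² = 1 - SS_res/SS_tot = 1 - 0.3105 = 0.6895

0.6895


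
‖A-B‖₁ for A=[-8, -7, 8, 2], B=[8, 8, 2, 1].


d = |-8-8| + |-7-8| + |8-2| + |2-1|
  = 16 + 15 + 6 + 1
  = 38

38


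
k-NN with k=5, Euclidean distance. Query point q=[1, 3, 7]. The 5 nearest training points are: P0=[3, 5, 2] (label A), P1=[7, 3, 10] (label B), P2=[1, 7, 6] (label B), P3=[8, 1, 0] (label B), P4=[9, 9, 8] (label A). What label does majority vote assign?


d(q,P0) = 5.7446  (label A)
d(q,P1) = 6.7082  (label B)
d(q,P2) = 4.1231  (label B)
d(q,P3) = 10.0995  (label B)
d(q,P4) = 10.0499  (label A)
Votes: A=2, B=3
Majority → B

B


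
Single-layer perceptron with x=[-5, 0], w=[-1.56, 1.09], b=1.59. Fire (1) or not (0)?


z = (-5)·(-1.56) + (0)·(1.09) + 1.59
  = 9.39
step(z) = 1 (z≥0)

1


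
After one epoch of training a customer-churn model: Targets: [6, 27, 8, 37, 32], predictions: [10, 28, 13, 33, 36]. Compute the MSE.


Squared errors: (6-10)²=16, (27-28)²=1, (8-13)²=25, (37-33)²=16, (32-36)²=16
Sum = 74
MSE = 74/5 = 74/5

74/5


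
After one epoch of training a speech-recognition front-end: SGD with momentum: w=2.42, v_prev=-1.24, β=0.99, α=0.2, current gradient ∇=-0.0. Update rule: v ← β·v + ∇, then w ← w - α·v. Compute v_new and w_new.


v_new = 0.99·-1.24 - 0.0 = -1.2276 - 0.0 = -1.2276
w_new = 2.42 - 0.2·-1.2276 = 2.42 + 0.24552 = 2.66552

v_new=-1.2276, w_new=2.66552


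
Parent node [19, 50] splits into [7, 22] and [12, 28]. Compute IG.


Parent = [19, 50], H_parent = 0.8491
H_left = 0.7973 (n=29), H_right = 0.8813 (n=40)
H_children = (29/69)·0.7973 + (40/69)·0.8813 = 0.846
IG = 0.8491 - 0.846 = 0.0031

0.0031


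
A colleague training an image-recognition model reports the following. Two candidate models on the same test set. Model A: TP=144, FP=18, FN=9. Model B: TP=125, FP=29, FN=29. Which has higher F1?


Model A: P=144/162=0.8889, R=144/153=0.9412, F1=2PR/(P+R)=2TP/(2TP+FP+FN)=288/315=0.9143
Model B: P=125/154=0.8117, R=125/154=0.8117, F1=2PR/(P+R)=2TP/(2TP+FP+FN)=250/308=0.8117
0.9143 > 0.8117 → Model A

Model A


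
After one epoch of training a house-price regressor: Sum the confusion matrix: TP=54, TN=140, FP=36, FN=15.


Total = TP + TN + FP + FN
= 54 + 140 + 36 + 15
= 245
(Predicted positive: 90, predicted negative: 155)

245


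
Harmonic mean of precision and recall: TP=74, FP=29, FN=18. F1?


Precision = 74/103 = 0.7184
Recall = 74/92 = 0.8043
F1 = 2·P·R/(P+R) = 2·TP/(2·TP+FP+FN) = 148/(148+29+18) = 148/195 = 0.759

0.759


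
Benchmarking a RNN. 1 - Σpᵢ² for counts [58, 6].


Probabilities: [58/64, 6/64] ≈ [0.9062, 0.0938]
Σpᵢ² = (3364 + 36)/64² = 3400/4096
Gini = 1 - Σpᵢ² = 1 - 3400/4096 = 0.1699

0.1699


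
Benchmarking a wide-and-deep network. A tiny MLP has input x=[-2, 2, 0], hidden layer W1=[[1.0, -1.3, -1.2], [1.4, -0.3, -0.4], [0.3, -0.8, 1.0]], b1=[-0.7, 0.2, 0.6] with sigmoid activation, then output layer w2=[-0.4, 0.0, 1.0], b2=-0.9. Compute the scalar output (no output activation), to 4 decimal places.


z1[0] = (1.0)·(-2) + (-1.3)·(2) + (-1.2)·(0) - 0.7 = -5.3
z1[1] = (1.4)·(-2) + (-0.3)·(2) + (-0.4)·(0) + 0.2 = -3.2
z1[2] = (0.3)·(-2) + (-0.8)·(2) + (1.0)·(0) + 0.6 = -1.6
h = sigmoid(z1) = [0.005, 0.0392, 0.168]
output = (-0.4)·(0.005) + (0.0)·(0.0392) + (1.0)·(0.168) - 0.9 = -0.734

-0.734


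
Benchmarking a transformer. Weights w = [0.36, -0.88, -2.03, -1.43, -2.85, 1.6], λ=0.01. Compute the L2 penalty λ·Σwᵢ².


‖w‖₂² = (0.36)² + (-0.88)² + (-2.03)² + (-1.43)² + (-2.85)² + (1.6)²
     = 0.1296 + 0.7744 + 4.1209 + 2.0449 + 8.1225 + 2.56
     = 17.7523
λ·‖w‖₂² = 0.01·17.7523 = 0.177523

0.177523


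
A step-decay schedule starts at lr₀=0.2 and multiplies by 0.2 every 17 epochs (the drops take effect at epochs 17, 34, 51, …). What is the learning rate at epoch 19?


n_drops = ⌊19/17⌋ = 1
lr = 0.2·0.2^1 = 0.2·0.2 = 0.04

0.04


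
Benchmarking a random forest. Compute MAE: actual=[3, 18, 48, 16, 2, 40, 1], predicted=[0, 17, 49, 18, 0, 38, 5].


Absolute errors: |3-0|=3, |18-17|=1, |48-49|=1, |16-18|=2, |2-0|=2, |40-38|=2, |1-5|=4
Sum = 15
MAE = 15/7 = 15/7

15/7


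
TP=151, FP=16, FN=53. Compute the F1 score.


Precision = 151/167 = 0.9042
Recall = 151/204 = 0.7402
F1 = 2·P·R/(P+R) = 2·TP/(2·TP+FP+FN) = 302/(302+16+53) = 302/371 = 0.814

0.814


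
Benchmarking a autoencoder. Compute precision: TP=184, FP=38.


Precision = TP/(TP+FP)
= 184/(184+38)
= 184/222 = 82.88%

82.88%


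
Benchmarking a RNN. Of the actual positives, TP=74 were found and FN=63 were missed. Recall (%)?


Recall = TP/(TP+FN)
= 74/(74+63)
= 74/137 = 54.01%

54.01%


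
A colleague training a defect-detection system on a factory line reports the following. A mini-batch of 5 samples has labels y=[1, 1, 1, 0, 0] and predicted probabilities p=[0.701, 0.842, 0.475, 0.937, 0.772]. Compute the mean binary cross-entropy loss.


L[0] = -ln(0.701) = 0.3552
L[1] = -ln(0.842) = 0.172
L[2] = -ln(0.475) = 0.7444
L[3] = -ln(1-0.937) = -ln(0.063) = 2.7646
L[4] = -ln(1-0.772) = -ln(0.228) = 1.4784
mean = (0.3552 + 0.172 + 0.7444 + 2.7646 + 1.4784)/5 = 1.1029

1.1029


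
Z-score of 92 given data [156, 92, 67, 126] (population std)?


μ = 110.25, σ = 33.7074
z = (92 - 110.25)/33.7074 = -0.5414

-0.5414


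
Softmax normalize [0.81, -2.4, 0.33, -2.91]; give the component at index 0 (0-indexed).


Exponentials: e^0.81=2.2479, e^-2.4=0.0907, e^0.33=1.391, e^-2.91=0.0545
Sum = 3.7841
Softmax = [0.594, 0.024, 0.3676, 0.0144]
p[0] = 2.2479/3.7841 = 0.594

0.594


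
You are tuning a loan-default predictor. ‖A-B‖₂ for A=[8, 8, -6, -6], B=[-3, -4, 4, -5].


d = √((8+ 3)² + (8+ 4)² + (-6-4)² + (-6+ 5)²)
  = √(121 + 144 + 100 + 1)
  = √366 = 19.1311

19.1311


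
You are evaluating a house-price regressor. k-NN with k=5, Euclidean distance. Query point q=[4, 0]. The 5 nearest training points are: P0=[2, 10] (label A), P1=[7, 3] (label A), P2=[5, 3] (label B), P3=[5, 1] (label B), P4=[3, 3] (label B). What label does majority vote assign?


d(q,P0) = 10.198  (label A)
d(q,P1) = 4.2426  (label A)
d(q,P2) = 3.1623  (label B)
d(q,P3) = 1.4142  (label B)
d(q,P4) = 3.1623  (label B)
Votes: A=2, B=3
Majority → B

B


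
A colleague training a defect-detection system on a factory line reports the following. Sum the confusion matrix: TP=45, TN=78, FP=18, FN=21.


Total = TP + TN + FP + FN
= 45 + 78 + 18 + 21
= 162
(Predicted positive: 63, predicted negative: 99)

162


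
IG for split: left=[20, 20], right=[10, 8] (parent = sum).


Parent = [30, 28], H_parent = 0.9991
H_left = 1 (n=40), H_right = 0.9911 (n=18)
H_children = (40/58)·1 + (18/58)·0.9911 = 0.9972
IG = 0.9991 - 0.9972 = 0.0019

0.0019


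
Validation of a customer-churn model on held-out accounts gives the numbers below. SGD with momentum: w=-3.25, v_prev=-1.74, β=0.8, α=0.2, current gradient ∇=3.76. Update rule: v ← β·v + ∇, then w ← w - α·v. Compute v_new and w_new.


v_new = 0.8·-1.74 + 3.76 = -1.392 + 3.76 = 2.368
w_new = -3.25 - 0.2·2.368 = -3.25 - 0.4736 = -3.7236

v_new=2.368, w_new=-3.7236


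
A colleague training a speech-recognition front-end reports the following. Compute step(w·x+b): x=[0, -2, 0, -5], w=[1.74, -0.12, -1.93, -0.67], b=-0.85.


z = (0)·(1.74) + (-2)·(-0.12) + (0)·(-1.93) + (-5)·(-0.67) - 0.85
  = 2.74
step(z) = 1 (z≥0)

1


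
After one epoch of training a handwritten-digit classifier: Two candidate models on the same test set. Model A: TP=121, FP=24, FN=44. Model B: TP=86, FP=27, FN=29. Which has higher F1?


Model A: P=121/145=0.8345, R=121/165=0.7333, F1=2PR/(P+R)=2TP/(2TP+FP+FN)=242/310=0.7806
Model B: P=86/113=0.7611, R=86/115=0.7478, F1=2PR/(P+R)=2TP/(2TP+FP+FN)=172/228=0.7544
0.7806 > 0.7544 → Model A

Model A


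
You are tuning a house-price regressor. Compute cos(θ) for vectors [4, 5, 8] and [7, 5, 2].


A·B = 4·7 + 5·5 + 8·2 = 69
‖A‖ = √105 = 10.247, ‖B‖ = √78 = 8.8318
cos = 69/(√105·√78) = 69/√8190 = 0.7624

0.7624


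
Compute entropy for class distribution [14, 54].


Probabilities: [14/68, 54/68] ≈ [0.2059, 0.7941]
H = -((14/68)·log₂(14/68) + (54/68)·log₂(54/68))
  = 0.7335 bits

0.7335 bits


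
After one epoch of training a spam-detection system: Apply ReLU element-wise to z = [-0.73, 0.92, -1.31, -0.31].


ReLU(-0.73) = max(0, -0.73) = 0.0
ReLU(0.92) = max(0, 0.92) = 0.92
ReLU(-1.31) = max(0, -1.31) = 0.0
ReLU(-0.31) = max(0, -0.31) = 0.0
result = [0.0, 0.92, 0.0, 0.0]

[0.0, 0.92, 0.0, 0.0]


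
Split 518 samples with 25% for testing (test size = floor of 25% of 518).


Test = ⌊518·25/100⌋ = 129
Train = 518 - 129 = 389

Train: 389, Test: 129


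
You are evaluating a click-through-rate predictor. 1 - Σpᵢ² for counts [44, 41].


Probabilities: [44/85, 41/85] ≈ [0.5176, 0.4824]
Σpᵢ² = (1936 + 1681)/85² = 3617/7225
Gini = 1 - Σpᵢ² = 1 - 3617/7225 = 0.4994

0.4994


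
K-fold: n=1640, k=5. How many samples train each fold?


Fold size = 1640/5 = 328
Training per fold = 1640 - 328 = 1312

1312


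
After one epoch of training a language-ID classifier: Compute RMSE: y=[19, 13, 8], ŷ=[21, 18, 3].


MSE = 54/3 = 18
RMSE = √(54/3) = 4.2426

4.2426


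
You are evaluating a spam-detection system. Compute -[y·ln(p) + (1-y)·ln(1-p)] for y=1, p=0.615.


BCE = -[y·ln(p) + (1-y)·ln(1-p)]
= -1·ln(0.615) - 0
= -ln(0.615) = 0.4861

0.4861


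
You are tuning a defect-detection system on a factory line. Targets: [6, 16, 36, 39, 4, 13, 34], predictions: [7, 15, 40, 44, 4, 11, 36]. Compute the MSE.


Squared errors: (6-7)²=1, (16-15)²=1, (36-40)²=16, (39-44)²=25, (4-4)²=0, (13-11)²=4, (34-36)²=4
Sum = 51
MSE = 51/7 = 51/7

51/7


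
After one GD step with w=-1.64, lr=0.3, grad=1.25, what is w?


w_new = w - α·∇
= -1.64 - 0.3·1.25
= -1.64 - 0.375
= -2.015

-2.015


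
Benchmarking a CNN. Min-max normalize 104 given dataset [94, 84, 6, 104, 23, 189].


min=6, max=189
(104-6)/(189-6) = 98/183 = 0.5355

0.5355


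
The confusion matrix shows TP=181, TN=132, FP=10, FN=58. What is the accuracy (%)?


Accuracy = (TP+TN)/(TP+TN+FP+FN)
= (181+132)/(381)
= 313/381 = 82.15%

82.15%


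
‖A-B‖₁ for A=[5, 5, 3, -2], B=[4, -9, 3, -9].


d = |5-4| + |5+ 9| + |3-3| + |-2+ 9|
  = 1 + 14 + 0 + 7
  = 22

22


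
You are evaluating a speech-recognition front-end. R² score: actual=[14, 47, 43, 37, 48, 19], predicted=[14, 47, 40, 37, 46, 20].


ȳ = 34.6667
SS_res = Σ(y-ŷ)² = 14
SS_tot = Σ(y-ȳ)² = 1077.33
R² = 1 - SS_res/SS_tot = 1 - 0.013 = 0.987

0.987


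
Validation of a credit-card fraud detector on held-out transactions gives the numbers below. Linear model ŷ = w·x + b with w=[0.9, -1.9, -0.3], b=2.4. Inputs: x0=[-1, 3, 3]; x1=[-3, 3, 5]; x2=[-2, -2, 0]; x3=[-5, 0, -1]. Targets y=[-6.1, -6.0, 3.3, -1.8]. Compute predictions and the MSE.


ŷ0 = (0.9)·(-1) + (-1.9)·(3) + (-0.3)·(3) + 2.4 = -5.1
ŷ1 = (0.9)·(-3) + (-1.9)·(3) + (-0.3)·(5) + 2.4 = -7.5
ŷ2 = (0.9)·(-2) + (-1.9)·(-2) + (-0.3)·(0) + 2.4 = 4.4
ŷ3 = (0.9)·(-5) + (-1.9)·(0) + (-0.3)·(-1) + 2.4 = -1.8
errors² = [1.0, 2.25, 1.21, 0.0]
MSE = 4.4600/4 = 1.115

1.115


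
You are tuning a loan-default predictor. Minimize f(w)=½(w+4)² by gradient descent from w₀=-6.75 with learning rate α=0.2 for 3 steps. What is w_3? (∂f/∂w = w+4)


step 1: grad = -6.75+4 = -2.75; w = -6.75 - 0.2·(-2.75) = -6.2
step 2: grad = -6.2+4 = -2.2; w = -6.2 - 0.2·(-2.2) = -5.76
step 3: grad = -5.76+4 = -1.76; w = -5.76 - 0.2·(-1.76) = -5.408

-5.408


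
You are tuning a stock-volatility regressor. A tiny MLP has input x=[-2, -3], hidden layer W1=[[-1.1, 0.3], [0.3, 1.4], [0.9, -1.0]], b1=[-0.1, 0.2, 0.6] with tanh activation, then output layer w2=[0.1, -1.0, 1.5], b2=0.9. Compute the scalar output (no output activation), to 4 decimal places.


z1[0] = (-1.1)·(-2) + (0.3)·(-3) - 0.1 = 1.2
z1[1] = (0.3)·(-2) + (1.4)·(-3) + 0.2 = -4.6
z1[2] = (0.9)·(-2) + (-1.0)·(-3) + 0.6 = 1.8
h = tanh(z1) = [0.8337, -0.9998, 0.9468]
output = (0.1)·(0.8337) + (-1.0)·(-0.9998) + (1.5)·(0.9468) + 0.9 = 3.4034

3.4034


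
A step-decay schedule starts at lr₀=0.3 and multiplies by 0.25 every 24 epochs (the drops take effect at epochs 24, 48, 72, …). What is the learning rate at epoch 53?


n_drops = ⌊53/24⌋ = 2
lr = 0.3·0.25^2 = 0.3·0.0625 = 0.01875

0.01875


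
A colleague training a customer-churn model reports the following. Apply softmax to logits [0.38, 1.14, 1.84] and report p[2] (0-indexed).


Exponentials: e^0.38=1.4623, e^1.14=3.1268, e^1.84=6.2965
Sum = 10.8856
Softmax = [0.1343, 0.2872, 0.5784]
p[2] = 6.2965/10.8856 = 0.5784

0.5784


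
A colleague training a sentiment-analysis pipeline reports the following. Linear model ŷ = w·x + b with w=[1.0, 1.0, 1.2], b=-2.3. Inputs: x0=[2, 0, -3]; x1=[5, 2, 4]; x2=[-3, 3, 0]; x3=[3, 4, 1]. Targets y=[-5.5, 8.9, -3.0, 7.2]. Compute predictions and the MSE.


ŷ0 = (1.0)·(2) + (1.0)·(0) + (1.2)·(-3) - 2.3 = -3.9
ŷ1 = (1.0)·(5) + (1.0)·(2) + (1.2)·(4) - 2.3 = 9.5
ŷ2 = (1.0)·(-3) + (1.0)·(3) + (1.2)·(0) - 2.3 = -2.3
ŷ3 = (1.0)·(3) + (1.0)·(4) + (1.2)·(1) - 2.3 = 5.9
errors² = [2.56, 0.36, 0.49, 1.69]
MSE = 5.1000/4 = 1.275

1.275


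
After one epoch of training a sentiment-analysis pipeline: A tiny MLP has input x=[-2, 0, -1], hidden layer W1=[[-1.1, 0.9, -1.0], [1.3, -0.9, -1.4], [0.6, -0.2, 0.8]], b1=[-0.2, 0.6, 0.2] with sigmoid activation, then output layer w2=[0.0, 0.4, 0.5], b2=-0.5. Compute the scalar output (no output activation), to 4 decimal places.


z1[0] = (-1.1)·(-2) + (0.9)·(0) + (-1.0)·(-1) - 0.2 = 3.0
z1[1] = (1.3)·(-2) + (-0.9)·(0) + (-1.4)·(-1) + 0.6 = -0.6
z1[2] = (0.6)·(-2) + (-0.2)·(0) + (0.8)·(-1) + 0.2 = -1.8
h = sigmoid(z1) = [0.9526, 0.3543, 0.1419]
output = (0.0)·(0.9526) + (0.4)·(0.3543) + (0.5)·(0.1419) - 0.5 = -0.2873

-0.2873


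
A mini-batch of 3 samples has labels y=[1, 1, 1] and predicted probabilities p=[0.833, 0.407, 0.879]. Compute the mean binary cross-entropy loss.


L[0] = -ln(0.833) = 0.1827
L[1] = -ln(0.407) = 0.8989
L[2] = -ln(0.879) = 0.129
mean = (0.1827 + 0.8989 + 0.129)/3 = 0.4035

0.4035


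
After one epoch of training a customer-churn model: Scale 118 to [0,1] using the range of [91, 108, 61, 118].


min=61, max=118
(118-61)/(118-61) = 57/57 = 1.0

1.0


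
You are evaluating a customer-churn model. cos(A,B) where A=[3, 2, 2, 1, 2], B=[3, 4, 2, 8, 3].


A·B = 3·3 + 2·4 + 2·2 + 1·8 + 2·3 = 35
‖A‖ = √22 = 4.6904, ‖B‖ = √102 = 10.0995
cos = 35/(√22·√102) = 35/√2244 = 0.7389

0.7389


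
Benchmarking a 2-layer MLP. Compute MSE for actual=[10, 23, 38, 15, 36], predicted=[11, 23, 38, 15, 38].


Squared errors: (10-11)²=1, (23-23)²=0, (38-38)²=0, (15-15)²=0, (36-38)²=4
Sum = 5
MSE = 5/5 = 1

1


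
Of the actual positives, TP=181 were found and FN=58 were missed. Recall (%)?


Recall = TP/(TP+FN)
= 181/(181+58)
= 181/239 = 75.73%

75.73%


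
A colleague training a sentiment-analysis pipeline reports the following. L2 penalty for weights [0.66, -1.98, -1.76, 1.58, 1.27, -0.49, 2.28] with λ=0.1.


‖w‖₂² = (0.66)² + (-1.98)² + (-1.76)² + (1.58)² + (1.27)² + (-0.49)² + (2.28)²
     = 0.4356 + 3.9204 + 3.0976 + 2.4964 + 1.6129 + 0.2401 + 5.1984
     = 17.0014
λ·‖w‖₂² = 0.1·17.0014 = 1.70014

1.70014


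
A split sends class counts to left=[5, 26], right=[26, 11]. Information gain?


Parent = [31, 37], H_parent = 0.9944
H_left = 0.6374 (n=31), H_right = 0.878 (n=37)
H_children = (31/68)·0.6374 + (37/68)·0.878 = 0.7683
IG = 0.9944 - 0.7683 = 0.2261

0.2261


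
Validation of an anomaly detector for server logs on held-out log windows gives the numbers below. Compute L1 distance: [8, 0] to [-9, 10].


d = |8+ 9| + |0-10|
  = 17 + 10
  = 27

27
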